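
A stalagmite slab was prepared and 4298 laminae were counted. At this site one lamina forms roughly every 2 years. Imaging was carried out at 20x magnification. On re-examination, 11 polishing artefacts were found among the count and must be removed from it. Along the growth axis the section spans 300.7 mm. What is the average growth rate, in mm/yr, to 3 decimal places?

0.035 mm/yr

After corrections the count is 4298 − 11 = 4287 laminae.
At 2 years per lamina, 4287 × 2 = 8574 years.
Mean rate = 300.7 mm / 8574 years ≈ 0.035 mm/yr.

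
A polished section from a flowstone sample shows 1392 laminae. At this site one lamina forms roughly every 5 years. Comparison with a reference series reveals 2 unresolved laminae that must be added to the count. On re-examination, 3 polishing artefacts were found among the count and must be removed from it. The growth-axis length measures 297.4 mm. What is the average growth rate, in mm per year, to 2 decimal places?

0.04 mm per year

After corrections the count is 1392 − 3 + 2 = 1391 laminae.
1391 laminae at 5 years each span 1391 × 5 = 6955 years.
Extension rate ≈ 297.4 / 6955 = 0.04 mm per year.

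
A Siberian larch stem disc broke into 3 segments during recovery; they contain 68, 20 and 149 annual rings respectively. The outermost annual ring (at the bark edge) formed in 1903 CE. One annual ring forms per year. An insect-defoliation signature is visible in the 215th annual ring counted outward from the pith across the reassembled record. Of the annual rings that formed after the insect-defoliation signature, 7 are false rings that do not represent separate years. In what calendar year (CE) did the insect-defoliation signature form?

Total annual rings = 68 + 20 + 149 = 237.
Between annual ring 215 and the bark edge there are 237 − 215 = 22 annual rings.
22 − 7 false = 15 true annual rings after the insect-defoliation signature.
Counting back 15 years from 1903 CE places the insect-defoliation signature in 1903 − 15 = 1888 CE.

1888 CE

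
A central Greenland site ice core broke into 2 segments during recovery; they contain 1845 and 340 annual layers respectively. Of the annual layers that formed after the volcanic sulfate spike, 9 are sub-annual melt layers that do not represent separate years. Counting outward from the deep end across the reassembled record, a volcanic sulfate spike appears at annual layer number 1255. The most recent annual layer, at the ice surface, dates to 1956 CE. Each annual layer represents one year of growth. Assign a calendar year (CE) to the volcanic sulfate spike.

1035 CE

Total annual layers = 1845 + 340 = 2185.
Between annual layer 1255 and the ice surface there are 2185 − 1255 = 930 annual layers.
930 − 9 false = 921 true annual layers after the volcanic sulfate spike.
1956 − 921 = 1035 CE.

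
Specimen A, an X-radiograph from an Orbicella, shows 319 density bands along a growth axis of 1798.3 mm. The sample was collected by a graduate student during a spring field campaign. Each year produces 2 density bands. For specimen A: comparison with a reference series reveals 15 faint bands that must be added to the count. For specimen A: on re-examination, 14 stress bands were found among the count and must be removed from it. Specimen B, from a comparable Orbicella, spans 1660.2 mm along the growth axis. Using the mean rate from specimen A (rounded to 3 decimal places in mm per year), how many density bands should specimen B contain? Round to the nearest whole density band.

295 density bands

Specimen A: true density band count = 319 − 14 + 15 = 320.
Specimen A: 320 density bands at 2 per year is 320 / 2 = 160 years.
A: Extension rate ≈ 1798.3 / 160 = 11.239 mm per year.
Specimen B: 1660.2 mm / 11.239 mm per year = 147.72 years; at 2 density bands per year that is 147.72 × 2 ≈ 295 density bands.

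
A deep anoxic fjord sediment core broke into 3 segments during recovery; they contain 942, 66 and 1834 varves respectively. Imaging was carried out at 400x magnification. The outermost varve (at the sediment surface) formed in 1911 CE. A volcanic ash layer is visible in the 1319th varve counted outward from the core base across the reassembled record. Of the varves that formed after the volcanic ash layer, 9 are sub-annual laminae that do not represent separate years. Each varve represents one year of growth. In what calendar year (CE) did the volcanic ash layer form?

Total varves = 942 + 66 + 1834 = 2842.
Between varve 1319 and the sediment surface there are 2842 − 1319 = 1523 varves.
Excluding 9 false varves: 1523 − 9 = 1514.
Counting back 1514 years from 1911 CE places the volcanic ash layer in 1911 − 1514 = 397 CE.

397 CE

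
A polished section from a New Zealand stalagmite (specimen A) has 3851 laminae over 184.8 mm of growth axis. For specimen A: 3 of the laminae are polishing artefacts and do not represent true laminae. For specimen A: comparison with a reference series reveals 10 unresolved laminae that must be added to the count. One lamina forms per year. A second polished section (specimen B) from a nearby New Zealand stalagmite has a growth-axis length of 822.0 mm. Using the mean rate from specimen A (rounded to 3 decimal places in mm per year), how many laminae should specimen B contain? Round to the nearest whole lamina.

Specimen A: after corrections the count is 3851 − 3 + 10 = 3858 laminae.
A: Extension rate ≈ 184.8 / 3858 = 0.048 mm/yr.
Specimen B: 822.0 mm / 0.048 mm per year = 17125.00 years ≈ 17125 laminae.

17125 laminae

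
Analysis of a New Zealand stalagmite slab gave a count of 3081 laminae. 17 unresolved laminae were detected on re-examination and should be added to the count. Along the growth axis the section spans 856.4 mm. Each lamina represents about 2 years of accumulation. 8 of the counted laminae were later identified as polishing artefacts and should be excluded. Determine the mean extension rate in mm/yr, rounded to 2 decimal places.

0.14 mm/yr

True lamina count = 3081 − 8 + 17 = 3090.
At 2 years per lamina, 3090 × 2 = 6180 years.
Extension rate ≈ 856.4 / 6180 = 0.14 mm/yr.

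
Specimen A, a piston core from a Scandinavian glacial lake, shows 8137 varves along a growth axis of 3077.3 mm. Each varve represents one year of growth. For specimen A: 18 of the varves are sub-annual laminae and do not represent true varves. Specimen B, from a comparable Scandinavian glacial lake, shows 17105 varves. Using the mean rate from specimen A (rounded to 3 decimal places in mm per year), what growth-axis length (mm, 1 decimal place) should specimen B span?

6482.8 mm

Specimen A: correcting the raw count gives 8137 − 18 = 8119 true varves.
A: Mean rate = 3077.3 mm / 8119 years ≈ 0.379 mm/year.
B's length ≈ 0.379 × 17105 = 6482.8 mm.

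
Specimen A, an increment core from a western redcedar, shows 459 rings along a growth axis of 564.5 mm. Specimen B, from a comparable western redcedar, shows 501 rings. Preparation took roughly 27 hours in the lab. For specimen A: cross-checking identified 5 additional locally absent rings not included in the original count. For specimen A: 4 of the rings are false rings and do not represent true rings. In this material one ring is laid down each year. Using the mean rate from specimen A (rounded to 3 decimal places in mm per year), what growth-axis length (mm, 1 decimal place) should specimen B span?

Specimen A: after corrections the count is 459 − 4 + 5 = 460 rings.
A: 564.5 mm over 460 years gives 564.5 / 460 ≈ 1.227 mm/yr.
B's length ≈ 1.227 × 501 = 614.7 mm.

614.7 mm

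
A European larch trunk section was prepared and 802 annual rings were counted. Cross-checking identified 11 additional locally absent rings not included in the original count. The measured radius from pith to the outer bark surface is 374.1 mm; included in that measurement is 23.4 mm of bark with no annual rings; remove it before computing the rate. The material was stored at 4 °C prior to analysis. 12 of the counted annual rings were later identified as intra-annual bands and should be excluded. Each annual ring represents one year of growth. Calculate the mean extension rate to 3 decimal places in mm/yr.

After corrections the count is 802 − 12 + 11 = 801 annual rings.
Net length = 374.1 − 23.4 = 350.7 mm.
350.7 mm over 801 years gives 350.7 / 801 ≈ 0.438 mm/yr.

0.438 mm/yr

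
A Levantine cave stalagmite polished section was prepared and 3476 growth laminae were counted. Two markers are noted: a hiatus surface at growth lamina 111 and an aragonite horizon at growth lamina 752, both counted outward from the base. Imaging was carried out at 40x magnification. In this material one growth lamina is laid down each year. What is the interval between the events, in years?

Separation: 752 − 111 = 641 growth laminae.
That is 641 years at one growth lamina per year.

641 yr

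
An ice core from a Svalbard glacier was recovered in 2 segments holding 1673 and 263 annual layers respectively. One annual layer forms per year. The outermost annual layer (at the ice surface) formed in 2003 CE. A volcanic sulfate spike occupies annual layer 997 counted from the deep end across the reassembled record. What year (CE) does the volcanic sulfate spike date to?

Total annual layers = 1673 + 263 = 1936.
The volcanic sulfate spike sits at annual layer 997 from the deep end, so 1936 − 997 = 939 annual layers formed after it.
Counting back 939 years from 2003 CE places the volcanic sulfate spike in 2003 − 939 = 1064 CE.

1064 CE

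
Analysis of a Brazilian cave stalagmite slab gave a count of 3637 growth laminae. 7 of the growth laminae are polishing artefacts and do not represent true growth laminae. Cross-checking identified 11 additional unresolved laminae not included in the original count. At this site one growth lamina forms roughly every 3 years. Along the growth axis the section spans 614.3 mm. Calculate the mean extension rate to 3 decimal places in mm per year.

0.056 mm per year

Adjusted count: 3637 − 7 + 11 = 3641 growth laminae.
At 3 years per growth lamina, 3641 × 3 = 10923 years.
Mean rate = 614.3 mm / 10923 years ≈ 0.056 mm per year.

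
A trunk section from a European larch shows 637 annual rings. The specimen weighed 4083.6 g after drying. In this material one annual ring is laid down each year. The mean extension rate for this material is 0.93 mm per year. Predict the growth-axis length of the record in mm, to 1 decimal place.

592.4 mm

637 years of growth are recorded.
637 years at 0.93 mm/year gives 0.93 × 637 = 592.4 mm.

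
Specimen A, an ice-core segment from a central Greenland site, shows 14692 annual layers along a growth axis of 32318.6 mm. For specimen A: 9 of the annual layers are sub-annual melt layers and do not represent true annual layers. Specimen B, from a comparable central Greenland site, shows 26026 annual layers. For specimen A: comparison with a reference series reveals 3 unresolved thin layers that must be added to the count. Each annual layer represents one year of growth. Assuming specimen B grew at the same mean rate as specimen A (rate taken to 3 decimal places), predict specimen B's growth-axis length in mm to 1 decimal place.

Specimen A: true annual layer count = 14692 − 9 + 3 = 14686.
A: Mean rate = 32318.6 mm / 14686 years ≈ 2.201 mm/year.
Length of B = 2.201 × 26026 = 57283.2 mm.

57283.2 mm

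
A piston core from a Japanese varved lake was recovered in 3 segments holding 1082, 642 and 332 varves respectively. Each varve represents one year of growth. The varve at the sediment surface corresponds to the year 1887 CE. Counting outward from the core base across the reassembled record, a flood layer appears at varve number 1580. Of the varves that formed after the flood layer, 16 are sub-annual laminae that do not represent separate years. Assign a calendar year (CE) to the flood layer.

Total varves = 1082 + 642 + 332 = 2056.
Between varve 1580 and the sediment surface there are 2056 − 1580 = 476 varves.
476 − 16 false = 460 true varves after the flood layer.
Counting back 460 years from 1887 CE places the flood layer in 1887 − 460 = 1427 CE.

1427 CE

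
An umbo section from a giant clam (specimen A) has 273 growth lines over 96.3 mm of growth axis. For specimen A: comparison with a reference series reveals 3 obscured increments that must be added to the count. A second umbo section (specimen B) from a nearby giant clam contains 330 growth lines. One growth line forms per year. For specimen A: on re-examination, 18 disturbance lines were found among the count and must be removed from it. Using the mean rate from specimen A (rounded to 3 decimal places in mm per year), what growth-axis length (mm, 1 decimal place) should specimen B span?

123.1 mm

Specimen A: adjusted count: 273 − 18 + 3 = 258 growth lines.
A: Mean rate = 96.3 mm / 258 years ≈ 0.373 mm/year.
For B, 0.373 mm/year × 330 years = 123.1 mm.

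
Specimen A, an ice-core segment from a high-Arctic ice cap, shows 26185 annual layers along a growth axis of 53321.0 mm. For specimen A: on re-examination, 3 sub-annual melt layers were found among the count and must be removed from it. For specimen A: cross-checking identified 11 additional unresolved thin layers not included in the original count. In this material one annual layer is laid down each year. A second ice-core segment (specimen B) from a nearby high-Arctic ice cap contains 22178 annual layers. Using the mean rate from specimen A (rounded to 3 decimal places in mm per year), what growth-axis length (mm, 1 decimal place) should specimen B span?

Specimen A: after corrections the count is 26185 − 3 + 11 = 26193 annual layers.
A: Mean rate = 53321.0 mm / 26193 years ≈ 2.036 mm/year.
B's length ≈ 2.036 × 22178 = 45154.4 mm.

45154.4 mm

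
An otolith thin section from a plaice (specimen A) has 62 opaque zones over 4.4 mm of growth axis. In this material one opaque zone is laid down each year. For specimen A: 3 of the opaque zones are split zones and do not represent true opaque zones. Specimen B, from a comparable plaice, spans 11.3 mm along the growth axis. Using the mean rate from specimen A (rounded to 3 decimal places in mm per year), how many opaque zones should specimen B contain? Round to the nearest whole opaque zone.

Specimen A: after corrections the count is 62 − 3 = 59 opaque zones.
A: Extension rate ≈ 4.4 / 59 = 0.075 mm/year.
Specimen B: 11.3 mm / 0.075 mm per year = 150.67 years ≈ 151 opaque zones.

151 opaque zones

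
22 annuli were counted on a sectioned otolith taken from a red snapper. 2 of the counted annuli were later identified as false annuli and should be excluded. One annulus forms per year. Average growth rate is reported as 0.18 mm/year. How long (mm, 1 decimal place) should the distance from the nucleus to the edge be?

Adjusted count: 22 − 2 = 20 annuli.
Predicted length = 0.18 mm/year × 20 years = 3.6 mm.

3.6 mm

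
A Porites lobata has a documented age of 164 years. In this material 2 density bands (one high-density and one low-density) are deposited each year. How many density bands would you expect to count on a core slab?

164 years at 2 density bands per year gives 164 × 2 = 328 density bands.
So 328 density bands should be present.

328 density bands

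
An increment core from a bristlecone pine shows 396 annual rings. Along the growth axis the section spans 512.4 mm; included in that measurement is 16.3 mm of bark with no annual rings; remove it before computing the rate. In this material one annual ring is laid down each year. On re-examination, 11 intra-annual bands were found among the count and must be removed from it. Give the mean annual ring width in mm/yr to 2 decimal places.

After corrections the count is 396 − 11 = 385 annual rings.
Removing the 16.3 mm offcut leaves 512.4 − 16.3 = 496.1 mm.
Extension rate ≈ 496.1 / 385 = 1.29 mm/yr.

1.29 mm/yr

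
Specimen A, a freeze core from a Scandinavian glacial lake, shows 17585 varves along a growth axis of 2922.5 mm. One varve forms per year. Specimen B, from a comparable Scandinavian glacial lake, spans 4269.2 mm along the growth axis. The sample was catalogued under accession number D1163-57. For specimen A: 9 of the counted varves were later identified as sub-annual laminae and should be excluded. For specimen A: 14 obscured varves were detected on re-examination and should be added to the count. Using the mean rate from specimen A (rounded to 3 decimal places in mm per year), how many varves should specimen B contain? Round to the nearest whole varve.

Specimen A: true varve count = 17585 − 9 + 14 = 17590.
A: Mean rate = 2922.5 mm / 17590 years ≈ 0.166 mm per year.
B spans 4269.2 / 0.166 = 25718.07 years ≈ 25718 varves.

25718 varves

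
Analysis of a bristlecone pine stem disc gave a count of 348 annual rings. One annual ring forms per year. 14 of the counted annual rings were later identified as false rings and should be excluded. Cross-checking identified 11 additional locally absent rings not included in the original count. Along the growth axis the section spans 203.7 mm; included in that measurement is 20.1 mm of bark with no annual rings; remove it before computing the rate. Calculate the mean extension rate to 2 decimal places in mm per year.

True annual ring count = 348 − 14 + 11 = 345.
The growth record spans 203.7 − 20.1 = 183.6 mm.
183.6 mm over 345 years gives 183.6 / 345 ≈ 0.53 mm per year.

0.53 mm per year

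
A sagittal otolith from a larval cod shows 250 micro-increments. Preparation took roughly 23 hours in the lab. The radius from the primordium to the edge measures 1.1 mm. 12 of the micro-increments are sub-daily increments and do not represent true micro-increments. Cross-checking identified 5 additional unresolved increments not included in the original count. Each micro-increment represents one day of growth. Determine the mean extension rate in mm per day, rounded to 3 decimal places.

0.005 mm per day

Correcting the raw count gives 250 − 12 + 5 = 243 true micro-increments.
Extension rate ≈ 1.1 / 243 = 0.005 mm per day.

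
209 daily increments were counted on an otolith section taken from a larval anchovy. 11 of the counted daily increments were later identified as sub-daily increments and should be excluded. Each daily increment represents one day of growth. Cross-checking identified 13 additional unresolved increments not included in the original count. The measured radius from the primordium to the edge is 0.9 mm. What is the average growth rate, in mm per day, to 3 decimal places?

True daily increment count = 209 − 11 + 13 = 211.
0.9 mm over 211 days gives 0.9 / 211 ≈ 0.004 mm per day.

0.004 mm per day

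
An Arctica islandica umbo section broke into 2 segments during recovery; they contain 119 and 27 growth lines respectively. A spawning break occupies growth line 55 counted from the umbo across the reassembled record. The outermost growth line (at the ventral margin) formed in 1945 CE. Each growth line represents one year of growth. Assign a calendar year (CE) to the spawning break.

1854 CE

Total growth lines = 119 + 27 = 146.
Between growth line 55 and the ventral margin there are 146 − 55 = 91 growth lines.
1945 − 91 = 1854 CE.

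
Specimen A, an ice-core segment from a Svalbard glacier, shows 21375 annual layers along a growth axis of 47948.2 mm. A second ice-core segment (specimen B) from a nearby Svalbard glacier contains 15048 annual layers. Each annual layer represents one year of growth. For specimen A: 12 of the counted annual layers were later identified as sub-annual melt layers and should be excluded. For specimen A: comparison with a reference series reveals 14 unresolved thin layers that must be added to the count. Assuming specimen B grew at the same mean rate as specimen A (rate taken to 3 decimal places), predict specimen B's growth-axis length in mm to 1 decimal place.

33752.7 mm

Specimen A: after corrections the count is 21375 − 12 + 14 = 21377 annual layers.
A: Extension rate ≈ 47948.2 / 21377 = 2.243 mm/yr.
B's length ≈ 2.243 × 15048 = 33752.7 mm.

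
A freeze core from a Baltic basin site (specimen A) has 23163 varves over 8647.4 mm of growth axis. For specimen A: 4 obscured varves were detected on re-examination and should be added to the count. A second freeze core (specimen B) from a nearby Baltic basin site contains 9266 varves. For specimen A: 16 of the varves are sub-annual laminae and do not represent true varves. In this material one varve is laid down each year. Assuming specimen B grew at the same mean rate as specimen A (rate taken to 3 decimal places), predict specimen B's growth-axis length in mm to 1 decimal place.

3465.5 mm

Specimen A: correcting the raw count gives 23163 − 16 + 4 = 23151 true varves.
A: 8647.4 mm over 23151 years gives 8647.4 / 23151 ≈ 0.374 mm per year.
For B, 0.374 mm/year × 9266 years = 3465.5 mm.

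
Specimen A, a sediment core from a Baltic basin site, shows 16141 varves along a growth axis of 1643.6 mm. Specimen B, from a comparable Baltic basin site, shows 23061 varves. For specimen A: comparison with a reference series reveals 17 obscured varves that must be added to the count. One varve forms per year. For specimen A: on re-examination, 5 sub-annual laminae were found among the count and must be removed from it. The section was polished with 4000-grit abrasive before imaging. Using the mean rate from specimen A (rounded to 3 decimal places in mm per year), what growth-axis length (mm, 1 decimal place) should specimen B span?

Specimen A: true varve count = 16141 − 5 + 17 = 16153.
A: Mean rate = 1643.6 mm / 16153 years ≈ 0.102 mm/year.
For B, 0.102 mm/year × 23061 years = 2352.2 mm.

2352.2 mm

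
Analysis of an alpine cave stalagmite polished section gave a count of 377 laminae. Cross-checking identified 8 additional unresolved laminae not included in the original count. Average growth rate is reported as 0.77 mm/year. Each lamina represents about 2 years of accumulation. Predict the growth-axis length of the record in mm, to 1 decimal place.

Adjusted count: 377 + 8 = 385 laminae.
At 2 years per lamina, 385 × 2 = 770 years.
Length ≈ 0.77 × 770 = 592.9 mm.

592.9 mm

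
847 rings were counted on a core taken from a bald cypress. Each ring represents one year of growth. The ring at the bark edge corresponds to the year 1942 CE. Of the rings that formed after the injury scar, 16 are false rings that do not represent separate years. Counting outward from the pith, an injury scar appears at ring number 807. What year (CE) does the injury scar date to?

Between ring 807 and the bark edge there are 847 − 807 = 40 rings.
Removing the 16 false rings leaves 40 − 16 = 24 true rings beyond the injury scar.
The ring at the bark edge is 1942 CE, so the injury scar dates to 1942 − 24 = 1918 CE.

1918 CE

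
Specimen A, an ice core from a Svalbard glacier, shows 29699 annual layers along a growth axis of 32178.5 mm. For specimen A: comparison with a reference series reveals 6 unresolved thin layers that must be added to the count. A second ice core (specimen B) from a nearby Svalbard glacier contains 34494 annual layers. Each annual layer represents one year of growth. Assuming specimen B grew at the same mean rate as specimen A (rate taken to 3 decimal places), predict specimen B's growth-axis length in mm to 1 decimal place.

37357.0 mm

Specimen A: adjusted count: 29699 + 6 = 29705 annual layers.
A: 32178.5 mm over 29705 years gives 32178.5 / 29705 ≈ 1.083 mm/yr.
Length of B = 1.083 × 34494 = 37357.0 mm.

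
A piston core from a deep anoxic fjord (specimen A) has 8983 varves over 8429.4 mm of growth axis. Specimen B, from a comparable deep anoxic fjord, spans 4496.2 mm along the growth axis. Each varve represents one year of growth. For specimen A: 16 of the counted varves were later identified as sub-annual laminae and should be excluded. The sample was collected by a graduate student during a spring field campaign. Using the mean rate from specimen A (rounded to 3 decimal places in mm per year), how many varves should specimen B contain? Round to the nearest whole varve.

Specimen A: correcting the raw count gives 8983 − 16 = 8967 true varves.
A: 8429.4 mm over 8967 years gives 8429.4 / 8967 ≈ 0.940 mm/year.
B spans 4496.2 / 0.940 = 4783.19 years ≈ 4783 varves.

4783 varves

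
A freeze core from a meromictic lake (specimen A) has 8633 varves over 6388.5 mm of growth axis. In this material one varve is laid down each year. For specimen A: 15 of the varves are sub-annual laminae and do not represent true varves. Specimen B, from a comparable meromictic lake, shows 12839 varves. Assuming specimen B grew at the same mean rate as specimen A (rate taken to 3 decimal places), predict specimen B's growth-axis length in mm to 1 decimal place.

Specimen A: true varve count = 8633 − 15 = 8618.
A: Extension rate ≈ 6388.5 / 8618 = 0.741 mm/yr.
B's length ≈ 0.741 × 12839 = 9513.7 mm.

9513.7 mm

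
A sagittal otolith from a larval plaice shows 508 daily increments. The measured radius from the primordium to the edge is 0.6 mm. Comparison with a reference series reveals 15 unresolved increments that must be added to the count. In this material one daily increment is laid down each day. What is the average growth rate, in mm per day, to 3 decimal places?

Adjusted count: 508 + 15 = 523 daily increments.
Extension rate ≈ 0.6 / 523 = 0.001 mm per day.

0.001 mm per day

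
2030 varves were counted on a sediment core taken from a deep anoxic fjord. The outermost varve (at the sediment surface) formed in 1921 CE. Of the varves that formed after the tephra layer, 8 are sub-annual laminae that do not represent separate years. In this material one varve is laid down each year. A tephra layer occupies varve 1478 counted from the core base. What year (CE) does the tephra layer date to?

The tephra layer sits at varve 1478 from the core base, so 2030 − 1478 = 552 varves formed after it.
Excluding 8 false varves: 552 − 8 = 544.
The varve at the sediment surface is 1921 CE, so the tephra layer dates to 1921 − 544 = 1377 CE.

1377 CE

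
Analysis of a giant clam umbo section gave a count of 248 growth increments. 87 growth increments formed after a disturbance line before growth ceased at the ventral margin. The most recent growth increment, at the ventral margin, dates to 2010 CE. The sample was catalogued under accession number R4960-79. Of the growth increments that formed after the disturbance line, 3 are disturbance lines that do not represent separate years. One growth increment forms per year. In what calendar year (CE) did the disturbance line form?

There are 87 growth increments younger than the disturbance line.
87 − 3 false = 84 true growth increments after the disturbance line.
2010 − 84 = 1926 CE.

1926 CE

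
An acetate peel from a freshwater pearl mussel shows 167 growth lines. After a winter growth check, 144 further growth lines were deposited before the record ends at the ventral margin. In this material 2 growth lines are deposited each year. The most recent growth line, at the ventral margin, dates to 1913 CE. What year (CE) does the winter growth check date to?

There are 144 growth lines younger than the winter growth check.
144 growth lines at 2 per year is 144 / 2 = 72 years.
Counting back 72 years from 1913 CE places the winter growth check in 1913 − 72 = 1841 CE.

1841 CE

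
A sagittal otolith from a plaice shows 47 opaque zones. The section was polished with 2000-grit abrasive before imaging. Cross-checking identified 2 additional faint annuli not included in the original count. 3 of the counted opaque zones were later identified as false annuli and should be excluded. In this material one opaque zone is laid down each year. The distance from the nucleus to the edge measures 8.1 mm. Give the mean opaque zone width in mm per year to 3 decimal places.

Adjusted count: 47 − 3 + 2 = 46 opaque zones.
Mean rate = 8.1 mm / 46 years ≈ 0.176 mm per year.

0.176 mm per year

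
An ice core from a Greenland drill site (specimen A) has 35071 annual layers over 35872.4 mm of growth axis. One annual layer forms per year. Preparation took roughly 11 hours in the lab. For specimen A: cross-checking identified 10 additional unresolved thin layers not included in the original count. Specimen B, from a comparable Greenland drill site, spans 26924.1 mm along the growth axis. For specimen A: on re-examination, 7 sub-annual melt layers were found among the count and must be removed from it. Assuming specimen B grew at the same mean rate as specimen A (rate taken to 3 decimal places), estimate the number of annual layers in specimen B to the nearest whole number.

Specimen A: true annual layer count = 35071 − 7 + 10 = 35074.
A: Extension rate ≈ 35872.4 / 35074 = 1.023 mm/yr.
For B, 26924.1 / 1.023 = 26318.77 years ≈ 26319 annual layers.

26319 annual layers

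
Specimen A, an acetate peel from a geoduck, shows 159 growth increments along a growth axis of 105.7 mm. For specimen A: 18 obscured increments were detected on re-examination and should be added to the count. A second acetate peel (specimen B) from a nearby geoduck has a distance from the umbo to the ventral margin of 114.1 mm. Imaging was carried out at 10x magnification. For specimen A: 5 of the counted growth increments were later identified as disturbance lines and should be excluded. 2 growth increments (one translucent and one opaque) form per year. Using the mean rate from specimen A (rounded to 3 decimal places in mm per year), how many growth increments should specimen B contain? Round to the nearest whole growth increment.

Specimen A: true growth increment count = 159 − 5 + 18 = 172.
Specimen A: with 2 growth increments per year, 172 / 2 = 86 years.
A: Extension rate ≈ 105.7 / 86 = 1.229 mm/year.
Specimen B: 114.1 mm / 1.229 mm per year = 92.84 years; at 2 growth increments per year that is 92.84 × 2 ≈ 186 growth increments.

186 growth increments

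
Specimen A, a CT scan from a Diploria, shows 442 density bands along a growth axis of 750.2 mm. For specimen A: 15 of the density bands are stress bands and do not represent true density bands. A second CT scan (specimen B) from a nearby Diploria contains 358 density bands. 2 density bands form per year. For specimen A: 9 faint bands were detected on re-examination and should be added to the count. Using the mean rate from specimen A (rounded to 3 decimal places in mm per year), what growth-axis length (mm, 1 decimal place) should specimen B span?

Specimen A: correcting the raw count gives 442 − 15 + 9 = 436 true density bands.
Specimen A: with 2 density bands per year, 436 / 2 = 218 years.
A: Mean rate = 750.2 mm / 218 years ≈ 3.441 mm/yr.
Specimen B: with 2 density bands per year, 358 / 2 = 179 years. For B, 3.441 mm/year × 179 years = 615.9 mm.

615.9 mm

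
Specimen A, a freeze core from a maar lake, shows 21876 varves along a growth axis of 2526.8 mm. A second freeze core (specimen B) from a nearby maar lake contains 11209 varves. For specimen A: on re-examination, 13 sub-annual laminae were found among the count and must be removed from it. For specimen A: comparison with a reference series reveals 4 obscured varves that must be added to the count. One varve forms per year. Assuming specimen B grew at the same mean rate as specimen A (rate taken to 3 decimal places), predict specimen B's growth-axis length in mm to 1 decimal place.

1300.2 mm

Specimen A: correcting the raw count gives 21876 − 13 + 4 = 21867 true varves.
A: 2526.8 mm over 21867 years gives 2526.8 / 21867 ≈ 0.116 mm/year.
B's length ≈ 0.116 × 11209 = 1300.2 mm.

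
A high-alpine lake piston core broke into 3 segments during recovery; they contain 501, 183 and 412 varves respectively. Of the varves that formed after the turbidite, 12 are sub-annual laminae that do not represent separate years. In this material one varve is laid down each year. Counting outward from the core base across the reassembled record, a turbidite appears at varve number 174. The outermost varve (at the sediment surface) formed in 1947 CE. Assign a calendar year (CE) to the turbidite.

Total varves = 501 + 183 + 412 = 1096.
Between varve 174 and the sediment surface there are 1096 − 174 = 922 varves.
Removing the 12 false varves leaves 922 − 12 = 910 true varves beyond the turbidite.
Counting back 910 years from 1947 CE places the turbidite in 1947 − 910 = 1037 CE.

1037 CE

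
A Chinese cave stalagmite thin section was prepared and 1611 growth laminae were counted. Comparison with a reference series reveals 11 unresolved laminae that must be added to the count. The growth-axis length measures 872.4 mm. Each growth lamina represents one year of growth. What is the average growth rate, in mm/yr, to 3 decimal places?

Correcting the raw count gives 1611 + 11 = 1622 true growth laminae.
Extension rate ≈ 872.4 / 1622 = 0.538 mm/yr.

0.538 mm/yr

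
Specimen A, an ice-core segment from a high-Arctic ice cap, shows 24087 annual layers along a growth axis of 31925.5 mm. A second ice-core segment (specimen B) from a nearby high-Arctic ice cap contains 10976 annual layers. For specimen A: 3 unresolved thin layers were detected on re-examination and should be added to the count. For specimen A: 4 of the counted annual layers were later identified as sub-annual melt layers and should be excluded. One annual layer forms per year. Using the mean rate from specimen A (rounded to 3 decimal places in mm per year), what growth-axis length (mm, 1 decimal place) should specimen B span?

Specimen A: correcting the raw count gives 24087 − 4 + 3 = 24086 true annual layers.
A: Mean rate = 31925.5 mm / 24086 years ≈ 1.325 mm/yr.
Length of B = 1.325 × 10976 = 14543.2 mm.

14543.2 mm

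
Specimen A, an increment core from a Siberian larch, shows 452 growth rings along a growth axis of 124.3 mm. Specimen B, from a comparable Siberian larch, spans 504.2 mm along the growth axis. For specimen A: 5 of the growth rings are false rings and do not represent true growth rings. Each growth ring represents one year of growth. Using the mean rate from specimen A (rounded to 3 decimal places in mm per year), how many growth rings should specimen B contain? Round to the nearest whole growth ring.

1814 growth rings

Specimen A: correcting the raw count gives 452 − 5 = 447 true growth rings.
A: 124.3 mm over 447 years gives 124.3 / 447 ≈ 0.278 mm per year.
For B, 504.2 / 0.278 = 1813.67 years ≈ 1814 growth rings.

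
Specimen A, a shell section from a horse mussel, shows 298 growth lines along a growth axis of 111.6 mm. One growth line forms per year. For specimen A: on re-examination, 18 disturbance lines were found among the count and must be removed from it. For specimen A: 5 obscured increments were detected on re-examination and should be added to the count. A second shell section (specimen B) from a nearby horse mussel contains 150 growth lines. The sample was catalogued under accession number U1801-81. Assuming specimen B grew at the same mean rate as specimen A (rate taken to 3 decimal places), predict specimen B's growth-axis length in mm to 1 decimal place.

58.8 mm

Specimen A: adjusted count: 298 − 18 + 5 = 285 growth lines.
A: Mean rate = 111.6 mm / 285 years ≈ 0.392 mm per year.
B's length ≈ 0.392 × 150 = 58.8 mm.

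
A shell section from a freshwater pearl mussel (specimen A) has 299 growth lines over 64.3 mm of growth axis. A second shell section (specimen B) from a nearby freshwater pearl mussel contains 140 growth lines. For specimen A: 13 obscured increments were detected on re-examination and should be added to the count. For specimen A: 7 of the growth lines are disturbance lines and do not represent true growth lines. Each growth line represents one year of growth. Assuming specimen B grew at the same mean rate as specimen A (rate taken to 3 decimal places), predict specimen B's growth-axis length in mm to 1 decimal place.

29.5 mm

Specimen A: true growth line count = 299 − 7 + 13 = 305.
A: Extension rate ≈ 64.3 / 305 = 0.211 mm/yr.
Length of B = 0.211 × 140 = 29.5 mm.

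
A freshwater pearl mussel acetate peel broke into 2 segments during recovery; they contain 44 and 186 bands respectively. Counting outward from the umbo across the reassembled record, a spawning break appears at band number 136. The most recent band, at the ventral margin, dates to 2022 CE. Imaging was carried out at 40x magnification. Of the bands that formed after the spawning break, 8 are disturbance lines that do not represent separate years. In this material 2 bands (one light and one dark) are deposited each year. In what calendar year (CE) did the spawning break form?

1979 CE

Total bands = 44 + 186 = 230.
230 − 136 = 94 bands lie beyond the spawning break toward the ventral margin.
Excluding 8 false bands: 94 − 8 = 86.
86 bands at 2 per year is 86 / 2 = 43 years.
Counting back 43 years from 2022 CE places the spawning break in 2022 − 43 = 1979 CE.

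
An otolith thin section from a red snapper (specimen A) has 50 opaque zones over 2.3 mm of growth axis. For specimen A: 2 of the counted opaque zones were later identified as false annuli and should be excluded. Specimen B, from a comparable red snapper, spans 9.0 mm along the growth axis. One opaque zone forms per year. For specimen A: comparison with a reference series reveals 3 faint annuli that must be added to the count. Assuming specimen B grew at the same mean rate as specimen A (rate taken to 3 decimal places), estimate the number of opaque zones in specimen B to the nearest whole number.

Specimen A: correcting the raw count gives 50 − 2 + 3 = 51 true opaque zones.
A: Extension rate ≈ 2.3 / 51 = 0.045 mm per year.
B spans 9.0 / 0.045 = 200.00 years ≈ 200 opaque zones.

200 opaque zones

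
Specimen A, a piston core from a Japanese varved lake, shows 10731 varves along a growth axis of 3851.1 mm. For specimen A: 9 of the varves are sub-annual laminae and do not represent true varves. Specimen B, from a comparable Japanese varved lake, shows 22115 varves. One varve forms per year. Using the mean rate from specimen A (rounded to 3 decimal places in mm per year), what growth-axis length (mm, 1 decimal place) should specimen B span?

Specimen A: adjusted count: 10731 − 9 = 10722 varves.
A: Extension rate ≈ 3851.1 / 10722 = 0.359 mm per year.
For B, 0.359 mm/year × 22115 years = 7939.3 mm.

7939.3 mm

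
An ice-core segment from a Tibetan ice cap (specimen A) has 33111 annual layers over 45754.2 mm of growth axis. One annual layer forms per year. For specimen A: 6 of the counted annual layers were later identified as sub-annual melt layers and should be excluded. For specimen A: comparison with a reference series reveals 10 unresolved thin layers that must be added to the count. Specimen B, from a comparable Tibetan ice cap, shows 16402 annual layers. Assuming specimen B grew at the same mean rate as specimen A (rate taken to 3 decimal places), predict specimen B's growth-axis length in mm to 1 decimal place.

Specimen A: true annual layer count = 33111 − 6 + 10 = 33115.
A: 45754.2 mm over 33115 years gives 45754.2 / 33115 ≈ 1.382 mm per year.
Length of B = 1.382 × 16402 = 22667.6 mm.

22667.6 mm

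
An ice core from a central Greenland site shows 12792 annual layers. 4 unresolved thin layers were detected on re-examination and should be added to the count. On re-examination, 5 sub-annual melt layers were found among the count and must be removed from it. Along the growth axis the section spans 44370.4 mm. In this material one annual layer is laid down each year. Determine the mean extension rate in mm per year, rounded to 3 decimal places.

3.469 mm per year

Adjusted count: 12792 − 5 + 4 = 12791 annual layers.
Extension rate ≈ 44370.4 / 12791 = 3.469 mm per year.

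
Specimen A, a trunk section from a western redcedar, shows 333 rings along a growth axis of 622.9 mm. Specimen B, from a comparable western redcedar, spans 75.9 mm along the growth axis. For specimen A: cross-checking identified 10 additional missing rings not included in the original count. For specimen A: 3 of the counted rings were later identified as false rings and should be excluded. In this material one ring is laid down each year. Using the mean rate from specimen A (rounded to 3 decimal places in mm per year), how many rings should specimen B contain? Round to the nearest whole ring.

41 rings

Specimen A: after corrections the count is 333 − 3 + 10 = 340 rings.
A: 622.9 mm over 340 years gives 622.9 / 340 ≈ 1.832 mm per year.
For B, 75.9 / 1.832 = 41.43 years ≈ 41 rings.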